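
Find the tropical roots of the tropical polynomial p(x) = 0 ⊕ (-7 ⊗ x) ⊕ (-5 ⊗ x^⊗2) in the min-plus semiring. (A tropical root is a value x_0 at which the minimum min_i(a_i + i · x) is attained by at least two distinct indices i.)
Roots: {-2, 7}

Each tropical root is a break point of the lower envelope of the lines y = a_i + i · x (there are 3 lines, with slopes 0, 1, ..., 2). Only the lines that attain the minimum somewhere contribute to roots; other lines are dominated. Here the surviving (envelope) indices are i = 2, i = 1, i = 0.
Intersections between consecutive envelope lines give the roots: for adjacent envelope indices i < j the intersection is x = (a_i − a_j) / (j − i). Reading off the sorted break points: {-2, 7}.
Verification: at each break x_0, at least two indices attain the minimum of min_i(a_i + i · x_0).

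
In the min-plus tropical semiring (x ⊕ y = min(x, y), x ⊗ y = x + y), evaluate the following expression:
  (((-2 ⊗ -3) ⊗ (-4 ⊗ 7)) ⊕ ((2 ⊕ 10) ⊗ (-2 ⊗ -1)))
(((-2 ⊗ -3) ⊗ (-4 ⊗ 7)) ⊕ ((2 ⊕ 10) ⊗ (-2 ⊗ -1))) = -2

Expand innermost to outermost. Recall ⊕ takes the minimum of its arguments and ⊗ takes their sum. Working out the expression (((-2 ⊗ -3) ⊗ (-4 ⊗ 7)) ⊕ ((2 ⊕ 10) ⊗ (-2 ⊗ -1))) gives -2.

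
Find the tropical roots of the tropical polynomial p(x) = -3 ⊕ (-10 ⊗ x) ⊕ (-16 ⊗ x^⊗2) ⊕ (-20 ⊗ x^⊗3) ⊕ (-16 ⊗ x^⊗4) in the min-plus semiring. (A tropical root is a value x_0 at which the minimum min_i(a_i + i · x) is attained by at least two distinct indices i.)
Roots: {-4, 4, 6, 7}

Each tropical root is a break point of the lower envelope of the lines y = a_i + i · x (there are 5 lines, with slopes 0, 1, ..., 4). Only the lines that attain the minimum somewhere contribute to roots; other lines are dominated. Here the surviving (envelope) indices are i = 4, i = 3, i = 2, i = 1, i = 0.
Intersections between consecutive envelope lines give the roots: for adjacent envelope indices i < j the intersection is x = (a_i − a_j) / (j − i). Reading off the sorted break points: {-4, 4, 6, 7}.
Verification: at each break x_0, at least two indices attain the minimum of min_i(a_i + i · x_0).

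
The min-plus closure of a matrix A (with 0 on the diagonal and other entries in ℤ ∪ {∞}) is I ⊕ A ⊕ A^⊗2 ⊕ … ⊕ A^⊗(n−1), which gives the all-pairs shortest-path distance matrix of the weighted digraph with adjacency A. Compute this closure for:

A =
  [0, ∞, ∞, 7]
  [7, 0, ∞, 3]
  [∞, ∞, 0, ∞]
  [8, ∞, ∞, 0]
Closure =
  [0, ∞, ∞, 7]
  [7, 0, ∞, 3]
  [∞, ∞, 0, ∞]
  [8, ∞, ∞, 0]

This is the Floyd-Warshall all-pairs shortest-path computation. For each intermediate vertex k = 0, 1, …, 3, update dist[i][j] ← min(dist[i][j], dist[i][k] + dist[k][j]). The final matrix gives, for each (i, j), the minimum total weight of any directed path from i to j (possibly empty when i = j).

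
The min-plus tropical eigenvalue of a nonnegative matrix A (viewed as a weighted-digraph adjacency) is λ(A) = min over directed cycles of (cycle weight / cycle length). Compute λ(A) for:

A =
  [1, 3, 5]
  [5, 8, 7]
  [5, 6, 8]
λ(A) = 1

Enumerate directed cycles and compute their means (weight / length). Sample:
  cycle 0 → 0: weight = 1, length = 1, mean = 1/1 ≈ 1.000
  cycle 1 → 1: weight = 8, length = 1, mean = 8/1 ≈ 8.000
  cycle 2 → 2: weight = 8, length = 1, mean = 8/1 ≈ 8.000
  cycle 0 → 1 → 0: weight = 8, length = 2, mean = 8/2 ≈ 4.000
  cycle 0 → 2 → 0: weight = 10, length = 2, mean = 10/2 ≈ 5.000
  cycle 1 → 0 → 1: weight = 8, length = 2, mean = 8/2 ≈ 4.000
Minimum mean = 1.000, attained e.g. along the cycle 0 → 0 with weight 1 and length 1. So λ(A) = 1/1 = 1.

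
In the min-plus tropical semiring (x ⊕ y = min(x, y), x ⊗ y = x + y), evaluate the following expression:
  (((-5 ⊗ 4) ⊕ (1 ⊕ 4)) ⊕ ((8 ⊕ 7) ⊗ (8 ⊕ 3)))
(((-5 ⊗ 4) ⊕ (1 ⊕ 4)) ⊕ ((8 ⊕ 7) ⊗ (8 ⊕ 3))) = -1

Expand innermost to outermost. Recall ⊕ takes the minimum of its arguments and ⊗ takes their sum. Working out the expression (((-5 ⊗ 4) ⊕ (1 ⊕ 4)) ⊕ ((8 ⊕ 7) ⊗ (8 ⊕ 3))) gives -1.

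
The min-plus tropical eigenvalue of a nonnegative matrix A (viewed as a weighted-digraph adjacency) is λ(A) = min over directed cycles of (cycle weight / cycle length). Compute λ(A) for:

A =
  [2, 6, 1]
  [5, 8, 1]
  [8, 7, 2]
λ(A) = 2

Enumerate directed cycles and compute their means (weight / length). Sample:
  cycle 0 → 0: weight = 2, length = 1, mean = 2/1 ≈ 2.000
  cycle 1 → 1: weight = 8, length = 1, mean = 8/1 ≈ 8.000
  cycle 2 → 2: weight = 2, length = 1, mean = 2/1 ≈ 2.000
  cycle 0 → 1 → 0: weight = 11, length = 2, mean = 11/2 ≈ 5.500
  cycle 0 → 2 → 0: weight = 9, length = 2, mean = 9/2 ≈ 4.500
  cycle 1 → 0 → 1: weight = 11, length = 2, mean = 11/2 ≈ 5.500
Minimum mean = 2.000, attained e.g. along the cycle 0 → 0 with weight 2 and length 1. So λ(A) = 2/1 = 2.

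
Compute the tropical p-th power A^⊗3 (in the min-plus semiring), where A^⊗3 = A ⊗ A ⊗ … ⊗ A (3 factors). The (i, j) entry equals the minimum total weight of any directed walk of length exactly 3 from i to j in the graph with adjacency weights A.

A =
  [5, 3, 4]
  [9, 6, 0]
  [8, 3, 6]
A^⊗3 =
  [11, 6, 7]
  [12, 9, 3]
  [11, 6, 9]

Each entry (A^⊗3)_ij equals the minimum over all length-3 walks i = v_0 → v_1 → … → v_3 = j of Σ_t A[v_t][v_{t+1}]. For example, for (i, j) = (0, 2) we minimise over 9 possible intermediate vertex sequences; the minimum is 7, attained along the walk 0 → 2 → 1 → 2.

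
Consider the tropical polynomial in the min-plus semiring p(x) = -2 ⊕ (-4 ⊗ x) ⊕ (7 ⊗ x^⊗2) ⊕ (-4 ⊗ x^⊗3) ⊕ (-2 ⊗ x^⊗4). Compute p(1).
p(1) = -3

A tropical monomial a ⊗ x^⊗i evaluates to a + i · x. Evaluating each term at x = 1:
  Term 0 contributes -2 + 0 · 1 = -2
  Term 1 contributes -4 + 1 · 1 = -3
  Term 2 contributes 7 + 2 · 1 = 9
  Term 3 contributes -4 + 3 · 1 = -1
  Term 4 contributes -2 + 4 · 1 = 2
p(1) = ⊕ of these = min[-2, -3, 9, -1, 2] = -3.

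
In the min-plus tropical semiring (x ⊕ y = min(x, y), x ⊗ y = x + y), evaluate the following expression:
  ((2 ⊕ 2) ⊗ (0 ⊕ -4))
((2 ⊕ 2) ⊗ (0 ⊕ -4)) = -2

Expand innermost to outermost. Recall ⊕ takes the minimum of its arguments and ⊗ takes their sum. Working out the expression ((2 ⊕ 2) ⊗ (0 ⊕ -4)) gives -2.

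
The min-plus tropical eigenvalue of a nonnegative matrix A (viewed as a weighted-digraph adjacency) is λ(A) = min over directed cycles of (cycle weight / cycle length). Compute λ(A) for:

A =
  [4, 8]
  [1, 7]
λ(A) = 4

Enumerate directed cycles and compute their means (weight / length). Sample:
  cycle 0 → 0: weight = 4, length = 1, mean = 4/1 ≈ 4.000
  cycle 1 → 1: weight = 7, length = 1, mean = 7/1 ≈ 7.000
  cycle 0 → 1 → 0: weight = 9, length = 2, mean = 9/2 ≈ 4.500
  cycle 1 → 0 → 1: weight = 9, length = 2, mean = 9/2 ≈ 4.500
Minimum mean = 4.000, attained e.g. along the cycle 0 → 0 with weight 4 and length 1. So λ(A) = 4/1 = 4.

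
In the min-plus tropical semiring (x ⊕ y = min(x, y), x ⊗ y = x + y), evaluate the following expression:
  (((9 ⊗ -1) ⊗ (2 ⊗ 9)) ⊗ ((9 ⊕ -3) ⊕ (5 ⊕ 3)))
(((9 ⊗ -1) ⊗ (2 ⊗ 9)) ⊗ ((9 ⊕ -3) ⊕ (5 ⊕ 3))) = 16

Expand innermost to outermost. Recall ⊕ takes the minimum of its arguments and ⊗ takes their sum. Working out the expression (((9 ⊗ -1) ⊗ (2 ⊗ 9)) ⊗ ((9 ⊕ -3) ⊕ (5 ⊕ 3))) gives 16.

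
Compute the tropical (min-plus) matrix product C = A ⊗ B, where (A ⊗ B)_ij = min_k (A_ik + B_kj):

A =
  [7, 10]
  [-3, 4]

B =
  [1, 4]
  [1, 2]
A ⊗ B =
  [8, 11]
  [-2, 1]

Apply the min-plus product entry-by-entry:
  C[0][0] = min over k of (A[0][0] + B[0][0] = 7 + 1 = 8, A[0][1] + B[1][0] = 10 + 1 = 11) = 8 (attained at k = 0)
  C[0][1] = min over k of (A[0][0] + B[0][1] = 7 + 4 = 11, A[0][1] + B[1][1] = 10 + 2 = 12) = 11 (attained at k = 0)
  C[1][0] = min over k of (A[1][0] + B[0][0] = -3 + 1 = -2, A[1][1] + B[1][0] = 4 + 1 = 5) = -2 (attained at k = 0)
  C[1][1] = min over k of (A[1][0] + B[0][1] = -3 + 4 = 1, A[1][1] + B[1][1] = 4 + 2 = 6) = 1 (attained at k = 0)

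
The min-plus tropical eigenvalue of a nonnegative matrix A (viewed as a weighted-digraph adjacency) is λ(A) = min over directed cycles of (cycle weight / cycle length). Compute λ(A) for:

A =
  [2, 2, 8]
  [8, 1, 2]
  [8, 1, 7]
λ(A) = 1

Enumerate directed cycles and compute their means (weight / length). Sample:
  cycle 0 → 0: weight = 2, length = 1, mean = 2/1 ≈ 2.000
  cycle 1 → 1: weight = 1, length = 1, mean = 1/1 ≈ 1.000
  cycle 2 → 2: weight = 7, length = 1, mean = 7/1 ≈ 7.000
  cycle 0 → 1 → 0: weight = 10, length = 2, mean = 10/2 ≈ 5.000
  cycle 0 → 2 → 0: weight = 16, length = 2, mean = 16/2 ≈ 8.000
  cycle 1 → 0 → 1: weight = 10, length = 2, mean = 10/2 ≈ 5.000
Minimum mean = 1.000, attained e.g. along the cycle 1 → 1 with weight 1 and length 1. So λ(A) = 1/1 = 1.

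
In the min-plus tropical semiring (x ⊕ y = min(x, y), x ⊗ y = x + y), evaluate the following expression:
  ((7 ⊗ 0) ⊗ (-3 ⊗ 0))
((7 ⊗ 0) ⊗ (-3 ⊗ 0)) = 4

Expand innermost to outermost. Recall ⊕ takes the minimum of its arguments and ⊗ takes their sum. Working out the expression ((7 ⊗ 0) ⊗ (-3 ⊗ 0)) gives 4.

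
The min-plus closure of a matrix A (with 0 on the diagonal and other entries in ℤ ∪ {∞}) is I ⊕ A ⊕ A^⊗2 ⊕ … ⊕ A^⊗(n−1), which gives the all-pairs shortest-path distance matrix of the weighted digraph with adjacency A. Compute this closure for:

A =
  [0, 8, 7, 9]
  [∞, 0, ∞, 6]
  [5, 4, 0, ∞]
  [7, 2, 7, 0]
Closure =
  [0, 8, 7, 9]
  [13, 0, 13, 6]
  [5, 4, 0, 10]
  [7, 2, 7, 0]

This is the Floyd-Warshall all-pairs shortest-path computation. For each intermediate vertex k = 0, 1, …, 3, update dist[i][j] ← min(dist[i][j], dist[i][k] + dist[k][j]). The final matrix gives, for each (i, j), the minimum total weight of any directed path from i to j (possibly empty when i = j).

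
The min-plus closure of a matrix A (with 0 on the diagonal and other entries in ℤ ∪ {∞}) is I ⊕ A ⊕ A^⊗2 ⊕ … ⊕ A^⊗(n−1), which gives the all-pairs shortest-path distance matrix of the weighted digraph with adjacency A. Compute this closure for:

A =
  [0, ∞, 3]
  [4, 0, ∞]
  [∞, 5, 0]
Closure =
  [0, 8, 3]
  [4, 0, 7]
  [9, 5, 0]

This is the Floyd-Warshall all-pairs shortest-path computation. For each intermediate vertex k = 0, 1, …, 2, update dist[i][j] ← min(dist[i][j], dist[i][k] + dist[k][j]). The final matrix gives, for each (i, j), the minimum total weight of any directed path from i to j (possibly empty when i = j).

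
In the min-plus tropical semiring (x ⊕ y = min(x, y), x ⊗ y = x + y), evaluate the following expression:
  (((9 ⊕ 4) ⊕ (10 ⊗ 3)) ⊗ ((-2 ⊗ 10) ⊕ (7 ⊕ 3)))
(((9 ⊕ 4) ⊕ (10 ⊗ 3)) ⊗ ((-2 ⊗ 10) ⊕ (7 ⊕ 3))) = 7

Expand innermost to outermost. Recall ⊕ takes the minimum of its arguments and ⊗ takes their sum. Working out the expression (((9 ⊕ 4) ⊕ (10 ⊗ 3)) ⊗ ((-2 ⊗ 10) ⊕ (7 ⊕ 3))) gives 7.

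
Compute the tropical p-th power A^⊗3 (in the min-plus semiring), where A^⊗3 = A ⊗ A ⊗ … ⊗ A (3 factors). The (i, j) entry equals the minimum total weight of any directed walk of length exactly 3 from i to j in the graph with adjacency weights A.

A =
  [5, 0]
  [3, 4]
A^⊗3 =
  [7, 3]
  [6, 7]

Each entry (A^⊗3)_ij equals the minimum over all length-3 walks i = v_0 → v_1 → … → v_3 = j of Σ_t A[v_t][v_{t+1}]. For example, for (i, j) = (0, 1) we minimise over 4 possible intermediate vertex sequences; the minimum is 3, attained along the walk 0 → 1 → 0 → 1.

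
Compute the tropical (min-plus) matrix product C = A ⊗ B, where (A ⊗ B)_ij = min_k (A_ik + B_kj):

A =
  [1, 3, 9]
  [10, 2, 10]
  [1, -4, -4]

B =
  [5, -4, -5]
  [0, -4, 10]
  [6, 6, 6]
A ⊗ B =
  [3, -3, -4]
  [2, -2, 5]
  [-4, -8, -4]

Apply the min-plus product entry-by-entry:
  C[0][0] = min over k of (A[0][0] + B[0][0] = 1 + 5 = 6, A[0][1] + B[1][0] = 3 + 0 = 3, A[0][2] + B[2][0] = 9 + 6 = 15) = 3 (attained at k = 1)
  C[0][1] = min over k of (A[0][0] + B[0][1] = 1 + -4 = -3, A[0][1] + B[1][1] = 3 + -4 = -1, A[0][2] + B[2][1] = 9 + 6 = 15) = -3 (attained at k = 0)
  C[0][2] = min over k of (A[0][0] + B[0][2] = 1 + -5 = -4, A[0][1] + B[1][2] = 3 + 10 = 13, A[0][2] + B[2][2] = 9 + 6 = 15) = -4 (attained at k = 0)
  C[1][0] = min over k of (A[1][0] + B[0][0] = 10 + 5 = 15, A[1][1] + B[1][0] = 2 + 0 = 2, A[1][2] + B[2][0] = 10 + 6 = 16) = 2 (attained at k = 1)
  C[1][1] = min over k of (A[1][0] + B[0][1] = 10 + -4 = 6, A[1][1] + B[1][1] = 2 + -4 = -2, A[1][2] + B[2][1] = 10 + 6 = 16) = -2 (attained at k = 1)
  C[1][2] = min over k of (A[1][0] + B[0][2] = 10 + -5 = 5, A[1][1] + B[1][2] = 2 + 10 = 12, A[1][2] + B[2][2] = 10 + 6 = 16) = 5 (attained at k = 0)
  C[2][0] = min over k of (A[2][0] + B[0][0] = 1 + 5 = 6, A[2][1] + B[1][0] = -4 + 0 = -4, A[2][2] + B[2][0] = -4 + 6 = 2) = -4 (attained at k = 1)
  C[2][1] = min over k of (A[2][0] + B[0][1] = 1 + -4 = -3, A[2][1] + B[1][1] = -4 + -4 = -8, A[2][2] + B[2][1] = -4 + 6 = 2) = -8 (attained at k = 1)
  C[2][2] = min over k of (A[2][0] + B[0][2] = 1 + -5 = -4, A[2][1] + B[1][2] = -4 + 10 = 6, A[2][2] + B[2][2] = -4 + 6 = 2) = -4 (attained at k = 0)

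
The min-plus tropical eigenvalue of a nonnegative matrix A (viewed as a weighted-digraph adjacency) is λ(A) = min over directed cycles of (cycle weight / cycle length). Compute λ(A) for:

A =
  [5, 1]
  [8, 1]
λ(A) = 1

Enumerate directed cycles and compute their means (weight / length). Sample:
  cycle 0 → 0: weight = 5, length = 1, mean = 5/1 ≈ 5.000
  cycle 1 → 1: weight = 1, length = 1, mean = 1/1 ≈ 1.000
  cycle 0 → 1 → 0: weight = 9, length = 2, mean = 9/2 ≈ 4.500
  cycle 1 → 0 → 1: weight = 9, length = 2, mean = 9/2 ≈ 4.500
Minimum mean = 1.000, attained e.g. along the cycle 1 → 1 with weight 1 and length 1. So λ(A) = 1/1 = 1.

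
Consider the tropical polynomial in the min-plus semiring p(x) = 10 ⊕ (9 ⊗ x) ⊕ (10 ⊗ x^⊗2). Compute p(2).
p(2) = 10

A tropical monomial a ⊗ x^⊗i evaluates to a + i · x. Evaluating each term at x = 2:
  Term 0 contributes 10 + 0 · 2 = 10
  Term 1 contributes 9 + 1 · 2 = 11
  Term 2 contributes 10 + 2 · 2 = 14
p(2) = ⊕ of these = min[10, 11, 14] = 10.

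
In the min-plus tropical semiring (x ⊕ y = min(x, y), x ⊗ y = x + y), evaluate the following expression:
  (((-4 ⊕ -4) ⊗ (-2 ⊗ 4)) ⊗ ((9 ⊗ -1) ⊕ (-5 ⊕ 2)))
(((-4 ⊕ -4) ⊗ (-2 ⊗ 4)) ⊗ ((9 ⊗ -1) ⊕ (-5 ⊕ 2))) = -7

Expand innermost to outermost. Recall ⊕ takes the minimum of its arguments and ⊗ takes their sum. Working out the expression (((-4 ⊕ -4) ⊗ (-2 ⊗ 4)) ⊗ ((9 ⊗ -1) ⊕ (-5 ⊕ 2))) gives -7.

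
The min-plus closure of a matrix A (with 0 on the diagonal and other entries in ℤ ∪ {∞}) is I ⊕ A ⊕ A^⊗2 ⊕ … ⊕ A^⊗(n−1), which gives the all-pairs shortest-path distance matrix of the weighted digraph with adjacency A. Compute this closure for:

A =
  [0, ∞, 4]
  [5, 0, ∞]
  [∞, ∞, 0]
Closure =
  [0, ∞, 4]
  [5, 0, 9]
  [∞, ∞, 0]

This is the Floyd-Warshall all-pairs shortest-path computation. For each intermediate vertex k = 0, 1, …, 2, update dist[i][j] ← min(dist[i][j], dist[i][k] + dist[k][j]). The final matrix gives, for each (i, j), the minimum total weight of any directed path from i to j (possibly empty when i = j).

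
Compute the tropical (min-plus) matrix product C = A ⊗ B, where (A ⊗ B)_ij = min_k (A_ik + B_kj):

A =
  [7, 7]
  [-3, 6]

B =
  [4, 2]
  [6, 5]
A ⊗ B =
  [11, 9]
  [1, -1]

Apply the min-plus product entry-by-entry:
  C[0][0] = min over k of (A[0][0] + B[0][0] = 7 + 4 = 11, A[0][1] + B[1][0] = 7 + 6 = 13) = 11 (attained at k = 0)
  C[0][1] = min over k of (A[0][0] + B[0][1] = 7 + 2 = 9, A[0][1] + B[1][1] = 7 + 5 = 12) = 9 (attained at k = 0)
  C[1][0] = min over k of (A[1][0] + B[0][0] = -3 + 4 = 1, A[1][1] + B[1][0] = 6 + 6 = 12) = 1 (attained at k = 0)
  C[1][1] = min over k of (A[1][0] + B[0][1] = -3 + 2 = -1, A[1][1] + B[1][1] = 6 + 5 = 11) = -1 (attained at k = 0)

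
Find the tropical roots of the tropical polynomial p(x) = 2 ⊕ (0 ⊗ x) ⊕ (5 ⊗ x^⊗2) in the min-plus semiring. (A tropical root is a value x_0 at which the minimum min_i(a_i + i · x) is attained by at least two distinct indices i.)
Roots: {-5, 2}

Each tropical root is a break point of the lower envelope of the lines y = a_i + i · x (there are 3 lines, with slopes 0, 1, ..., 2). Only the lines that attain the minimum somewhere contribute to roots; other lines are dominated. Here the surviving (envelope) indices are i = 2, i = 1, i = 0.
Intersections between consecutive envelope lines give the roots: for adjacent envelope indices i < j the intersection is x = (a_i − a_j) / (j − i). Reading off the sorted break points: {-5, 2}.
Verification: at each break x_0, at least two indices attain the minimum of min_i(a_i + i · x_0).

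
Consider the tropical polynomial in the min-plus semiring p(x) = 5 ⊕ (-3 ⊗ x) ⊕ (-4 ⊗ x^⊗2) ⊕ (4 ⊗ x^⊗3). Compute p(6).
p(6) = 3

A tropical monomial a ⊗ x^⊗i evaluates to a + i · x. Evaluating each term at x = 6:
  Term 0 contributes 5 + 0 · 6 = 5
  Term 1 contributes -3 + 1 · 6 = 3
  Term 2 contributes -4 + 2 · 6 = 8
  Term 3 contributes 4 + 3 · 6 = 22
p(6) = ⊕ of these = min[5, 3, 8, 22] = 3.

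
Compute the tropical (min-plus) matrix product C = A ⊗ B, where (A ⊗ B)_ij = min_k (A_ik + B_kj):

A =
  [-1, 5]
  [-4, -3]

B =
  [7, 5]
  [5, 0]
A ⊗ B =
  [6, 4]
  [2, -3]

Apply the min-plus product entry-by-entry:
  C[0][0] = min over k of (A[0][0] + B[0][0] = -1 + 7 = 6, A[0][1] + B[1][0] = 5 + 5 = 10) = 6 (attained at k = 0)
  C[0][1] = min over k of (A[0][0] + B[0][1] = -1 + 5 = 4, A[0][1] + B[1][1] = 5 + 0 = 5) = 4 (attained at k = 0)
  C[1][0] = min over k of (A[1][0] + B[0][0] = -4 + 7 = 3, A[1][1] + B[1][0] = -3 + 5 = 2) = 2 (attained at k = 1)
  C[1][1] = min over k of (A[1][0] + B[0][1] = -4 + 5 = 1, A[1][1] + B[1][1] = -3 + 0 = -3) = -3 (attained at k = 1)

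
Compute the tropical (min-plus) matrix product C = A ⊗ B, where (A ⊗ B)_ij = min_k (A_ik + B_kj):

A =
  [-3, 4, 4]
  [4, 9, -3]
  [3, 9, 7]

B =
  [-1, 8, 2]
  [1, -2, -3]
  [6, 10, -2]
A ⊗ B =
  [-4, 2, -1]
  [3, 7, -5]
  [2, 7, 5]

Apply the min-plus product entry-by-entry:
  C[0][0] = min over k of (A[0][0] + B[0][0] = -3 + -1 = -4, A[0][1] + B[1][0] = 4 + 1 = 5, A[0][2] + B[2][0] = 4 + 6 = 10) = -4 (attained at k = 0)
  C[0][1] = min over k of (A[0][0] + B[0][1] = -3 + 8 = 5, A[0][1] + B[1][1] = 4 + -2 = 2, A[0][2] + B[2][1] = 4 + 10 = 14) = 2 (attained at k = 1)
  C[0][2] = min over k of (A[0][0] + B[0][2] = -3 + 2 = -1, A[0][1] + B[1][2] = 4 + -3 = 1, A[0][2] + B[2][2] = 4 + -2 = 2) = -1 (attained at k = 0)
  C[1][0] = min over k of (A[1][0] + B[0][0] = 4 + -1 = 3, A[1][1] + B[1][0] = 9 + 1 = 10, A[1][2] + B[2][0] = -3 + 6 = 3) = 3 (attained at k = 0)
  C[1][1] = min over k of (A[1][0] + B[0][1] = 4 + 8 = 12, A[1][1] + B[1][1] = 9 + -2 = 7, A[1][2] + B[2][1] = -3 + 10 = 7) = 7 (attained at k = 1)
  C[1][2] = min over k of (A[1][0] + B[0][2] = 4 + 2 = 6, A[1][1] + B[1][2] = 9 + -3 = 6, A[1][2] + B[2][2] = -3 + -2 = -5) = -5 (attained at k = 2)
  C[2][0] = min over k of (A[2][0] + B[0][0] = 3 + -1 = 2, A[2][1] + B[1][0] = 9 + 1 = 10, A[2][2] + B[2][0] = 7 + 6 = 13) = 2 (attained at k = 0)
  C[2][1] = min over k of (A[2][0] + B[0][1] = 3 + 8 = 11, A[2][1] + B[1][1] = 9 + -2 = 7, A[2][2] + B[2][1] = 7 + 10 = 17) = 7 (attained at k = 1)
  C[2][2] = min over k of (A[2][0] + B[0][2] = 3 + 2 = 5, A[2][1] + B[1][2] = 9 + -3 = 6, A[2][2] + B[2][2] = 7 + -2 = 5) = 5 (attained at k = 0)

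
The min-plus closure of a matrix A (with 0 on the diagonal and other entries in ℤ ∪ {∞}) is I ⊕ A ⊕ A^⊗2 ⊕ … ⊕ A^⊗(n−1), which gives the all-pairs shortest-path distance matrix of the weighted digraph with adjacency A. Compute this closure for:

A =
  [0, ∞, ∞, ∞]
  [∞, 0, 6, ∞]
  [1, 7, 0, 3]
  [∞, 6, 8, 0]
Closure =
  [0, ∞, ∞, ∞]
  [7, 0, 6, 9]
  [1, 7, 0, 3]
  [9, 6, 8, 0]

This is the Floyd-Warshall all-pairs shortest-path computation. For each intermediate vertex k = 0, 1, …, 3, update dist[i][j] ← min(dist[i][j], dist[i][k] + dist[k][j]). The final matrix gives, for each (i, j), the minimum total weight of any directed path from i to j (possibly empty when i = j).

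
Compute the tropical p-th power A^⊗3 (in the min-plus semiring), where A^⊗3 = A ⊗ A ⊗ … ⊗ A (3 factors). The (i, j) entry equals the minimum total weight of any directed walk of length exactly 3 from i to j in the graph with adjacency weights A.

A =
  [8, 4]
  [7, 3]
A^⊗3 =
  [14, 10]
  [13, 9]

Each entry (A^⊗3)_ij equals the minimum over all length-3 walks i = v_0 → v_1 → … → v_3 = j of Σ_t A[v_t][v_{t+1}]. For example, for (i, j) = (0, 1) we minimise over 4 possible intermediate vertex sequences; the minimum is 10, attained along the walk 0 → 1 → 1 → 1.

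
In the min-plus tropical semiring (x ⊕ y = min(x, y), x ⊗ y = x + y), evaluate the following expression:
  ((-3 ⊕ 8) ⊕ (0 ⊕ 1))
((-3 ⊕ 8) ⊕ (0 ⊕ 1)) = -3

Expand innermost to outermost. Recall ⊕ takes the minimum of its arguments and ⊗ takes their sum. Working out the expression ((-3 ⊕ 8) ⊕ (0 ⊕ 1)) gives -3.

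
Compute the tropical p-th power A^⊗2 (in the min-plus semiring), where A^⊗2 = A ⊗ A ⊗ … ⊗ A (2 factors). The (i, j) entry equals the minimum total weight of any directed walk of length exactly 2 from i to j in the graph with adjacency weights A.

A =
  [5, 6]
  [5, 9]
A^⊗2 =
  [10, 11]
  [10, 11]

Each entry (A^⊗2)_ij equals the minimum over all length-2 walks i = v_0 → v_1 → … → v_2 = j of Σ_t A[v_t][v_{t+1}]. For example, for (i, j) = (0, 1) we minimise over 2 possible intermediate vertex sequences; the minimum is 11, attained along the walk 0 → 0 → 1.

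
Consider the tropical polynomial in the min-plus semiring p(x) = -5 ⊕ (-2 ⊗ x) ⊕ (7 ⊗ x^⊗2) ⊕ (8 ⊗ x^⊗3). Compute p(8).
p(8) = -5

A tropical monomial a ⊗ x^⊗i evaluates to a + i · x. Evaluating each term at x = 8:
  Term 0 contributes -5 + 0 · 8 = -5
  Term 1 contributes -2 + 1 · 8 = 6
  Term 2 contributes 7 + 2 · 8 = 23
  Term 3 contributes 8 + 3 · 8 = 32
p(8) = ⊕ of these = min[-5, 6, 23, 32] = -5.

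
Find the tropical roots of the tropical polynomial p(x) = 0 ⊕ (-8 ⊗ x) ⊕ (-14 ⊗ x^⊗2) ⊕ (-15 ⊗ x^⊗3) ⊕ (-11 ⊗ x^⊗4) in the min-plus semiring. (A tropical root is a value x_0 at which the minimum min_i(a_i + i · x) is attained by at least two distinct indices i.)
Roots: {-4, 1, 6, 8}

Each tropical root is a break point of the lower envelope of the lines y = a_i + i · x (there are 5 lines, with slopes 0, 1, ..., 4). Only the lines that attain the minimum somewhere contribute to roots; other lines are dominated. Here the surviving (envelope) indices are i = 4, i = 3, i = 2, i = 1, i = 0.
Intersections between consecutive envelope lines give the roots: for adjacent envelope indices i < j the intersection is x = (a_i − a_j) / (j − i). Reading off the sorted break points: {-4, 1, 6, 8}.
Verification: at each break x_0, at least two indices attain the minimum of min_i(a_i + i · x_0).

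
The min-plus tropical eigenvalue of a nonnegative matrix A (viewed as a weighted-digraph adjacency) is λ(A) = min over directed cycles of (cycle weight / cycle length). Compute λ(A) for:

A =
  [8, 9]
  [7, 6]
λ(A) = 6

Enumerate directed cycles and compute their means (weight / length). Sample:
  cycle 0 → 0: weight = 8, length = 1, mean = 8/1 ≈ 8.000
  cycle 1 → 1: weight = 6, length = 1, mean = 6/1 ≈ 6.000
  cycle 0 → 1 → 0: weight = 16, length = 2, mean = 16/2 ≈ 8.000
  cycle 1 → 0 → 1: weight = 16, length = 2, mean = 16/2 ≈ 8.000
Minimum mean = 6.000, attained e.g. along the cycle 1 → 1 with weight 6 and length 1. So λ(A) = 6/1 = 6.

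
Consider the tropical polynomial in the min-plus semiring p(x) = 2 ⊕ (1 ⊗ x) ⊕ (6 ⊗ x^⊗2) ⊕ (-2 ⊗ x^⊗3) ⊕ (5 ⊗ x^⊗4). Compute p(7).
p(7) = 2

A tropical monomial a ⊗ x^⊗i evaluates to a + i · x. Evaluating each term at x = 7:
  Term 0 contributes 2 + 0 · 7 = 2
  Term 1 contributes 1 + 1 · 7 = 8
  Term 2 contributes 6 + 2 · 7 = 20
  Term 3 contributes -2 + 3 · 7 = 19
  Term 4 contributes 5 + 4 · 7 = 33
p(7) = ⊕ of these = min[2, 8, 20, 19, 33] = 2.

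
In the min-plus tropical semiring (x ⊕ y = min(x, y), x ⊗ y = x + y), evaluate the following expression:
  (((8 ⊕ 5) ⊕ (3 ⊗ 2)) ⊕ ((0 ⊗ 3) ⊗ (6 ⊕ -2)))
(((8 ⊕ 5) ⊕ (3 ⊗ 2)) ⊕ ((0 ⊗ 3) ⊗ (6 ⊕ -2))) = 1

Expand innermost to outermost. Recall ⊕ takes the minimum of its arguments and ⊗ takes their sum. Working out the expression (((8 ⊕ 5) ⊕ (3 ⊗ 2)) ⊕ ((0 ⊗ 3) ⊗ (6 ⊕ -2))) gives 1.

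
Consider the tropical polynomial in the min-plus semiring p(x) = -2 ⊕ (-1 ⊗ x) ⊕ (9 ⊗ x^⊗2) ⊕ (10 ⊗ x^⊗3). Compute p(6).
p(6) = -2

A tropical monomial a ⊗ x^⊗i evaluates to a + i · x. Evaluating each term at x = 6:
  Term 0 contributes -2 + 0 · 6 = -2
  Term 1 contributes -1 + 1 · 6 = 5
  Term 2 contributes 9 + 2 · 6 = 21
  Term 3 contributes 10 + 3 · 6 = 28
p(6) = ⊕ of these = min[-2, 5, 21, 28] = -2.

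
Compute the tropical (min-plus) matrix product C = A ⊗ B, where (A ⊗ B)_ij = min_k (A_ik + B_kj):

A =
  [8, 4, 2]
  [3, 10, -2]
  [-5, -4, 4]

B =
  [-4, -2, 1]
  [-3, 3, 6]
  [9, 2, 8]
A ⊗ B =
  [1, 4, 9]
  [-1, 0, 4]
  [-9, -7, -4]

Apply the min-plus product entry-by-entry:
  C[0][0] = min over k of (A[0][0] + B[0][0] = 8 + -4 = 4, A[0][1] + B[1][0] = 4 + -3 = 1, A[0][2] + B[2][0] = 2 + 9 = 11) = 1 (attained at k = 1)
  C[0][1] = min over k of (A[0][0] + B[0][1] = 8 + -2 = 6, A[0][1] + B[1][1] = 4 + 3 = 7, A[0][2] + B[2][1] = 2 + 2 = 4) = 4 (attained at k = 2)
  C[0][2] = min over k of (A[0][0] + B[0][2] = 8 + 1 = 9, A[0][1] + B[1][2] = 4 + 6 = 10, A[0][2] + B[2][2] = 2 + 8 = 10) = 9 (attained at k = 0)
  C[1][0] = min over k of (A[1][0] + B[0][0] = 3 + -4 = -1, A[1][1] + B[1][0] = 10 + -3 = 7, A[1][2] + B[2][0] = -2 + 9 = 7) = -1 (attained at k = 0)
  C[1][1] = min over k of (A[1][0] + B[0][1] = 3 + -2 = 1, A[1][1] + B[1][1] = 10 + 3 = 13, A[1][2] + B[2][1] = -2 + 2 = 0) = 0 (attained at k = 2)
  C[1][2] = min over k of (A[1][0] + B[0][2] = 3 + 1 = 4, A[1][1] + B[1][2] = 10 + 6 = 16, A[1][2] + B[2][2] = -2 + 8 = 6) = 4 (attained at k = 0)
  C[2][0] = min over k of (A[2][0] + B[0][0] = -5 + -4 = -9, A[2][1] + B[1][0] = -4 + -3 = -7, A[2][2] + B[2][0] = 4 + 9 = 13) = -9 (attained at k = 0)
  C[2][1] = min over k of (A[2][0] + B[0][1] = -5 + -2 = -7, A[2][1] + B[1][1] = -4 + 3 = -1, A[2][2] + B[2][1] = 4 + 2 = 6) = -7 (attained at k = 0)
  C[2][2] = min over k of (A[2][0] + B[0][2] = -5 + 1 = -4, A[2][1] + B[1][2] = -4 + 6 = 2, A[2][2] + B[2][2] = 4 + 8 = 12) = -4 (attained at k = 0)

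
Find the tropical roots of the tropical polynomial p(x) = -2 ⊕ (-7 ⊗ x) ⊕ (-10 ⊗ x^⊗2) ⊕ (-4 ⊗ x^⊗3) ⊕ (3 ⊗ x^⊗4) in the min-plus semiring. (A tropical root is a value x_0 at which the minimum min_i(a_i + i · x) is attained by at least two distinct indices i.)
Roots: {-7, -6, 3, 5}

Each tropical root is a break point of the lower envelope of the lines y = a_i + i · x (there are 5 lines, with slopes 0, 1, ..., 4). Only the lines that attain the minimum somewhere contribute to roots; other lines are dominated. Here the surviving (envelope) indices are i = 4, i = 3, i = 2, i = 1, i = 0.
Intersections between consecutive envelope lines give the roots: for adjacent envelope indices i < j the intersection is x = (a_i − a_j) / (j − i). Reading off the sorted break points: {-7, -6, 3, 5}.
Verification: at each break x_0, at least two indices attain the minimum of min_i(a_i + i · x_0).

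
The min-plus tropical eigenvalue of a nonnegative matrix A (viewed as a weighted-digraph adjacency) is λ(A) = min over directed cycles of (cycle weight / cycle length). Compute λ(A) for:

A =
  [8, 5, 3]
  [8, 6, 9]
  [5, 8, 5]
λ(A) = 4

Enumerate directed cycles and compute their means (weight / length). Sample:
  cycle 0 → 0: weight = 8, length = 1, mean = 8/1 ≈ 8.000
  cycle 1 → 1: weight = 6, length = 1, mean = 6/1 ≈ 6.000
  cycle 2 → 2: weight = 5, length = 1, mean = 5/1 ≈ 5.000
  cycle 0 → 1 → 0: weight = 13, length = 2, mean = 13/2 ≈ 6.500
  cycle 0 → 2 → 0: weight = 8, length = 2, mean = 8/2 ≈ 4.000
  cycle 1 → 0 → 1: weight = 13, length = 2, mean = 13/2 ≈ 6.500
Minimum mean = 4.000, attained e.g. along the cycle 0 → 2 → 0 with weight 8 and length 2. So λ(A) = 8/2 = 4.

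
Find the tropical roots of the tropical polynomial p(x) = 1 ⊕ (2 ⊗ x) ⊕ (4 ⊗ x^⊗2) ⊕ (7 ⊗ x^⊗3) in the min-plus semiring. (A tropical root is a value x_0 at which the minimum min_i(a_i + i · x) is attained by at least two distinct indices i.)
Roots: {-3, -2, -1}

Each tropical root is a break point of the lower envelope of the lines y = a_i + i · x (there are 4 lines, with slopes 0, 1, ..., 3). Only the lines that attain the minimum somewhere contribute to roots; other lines are dominated. Here the surviving (envelope) indices are i = 3, i = 2, i = 1, i = 0.
Intersections between consecutive envelope lines give the roots: for adjacent envelope indices i < j the intersection is x = (a_i − a_j) / (j − i). Reading off the sorted break points: {-3, -2, -1}.
Verification: at each break x_0, at least two indices attain the minimum of min_i(a_i + i · x_0).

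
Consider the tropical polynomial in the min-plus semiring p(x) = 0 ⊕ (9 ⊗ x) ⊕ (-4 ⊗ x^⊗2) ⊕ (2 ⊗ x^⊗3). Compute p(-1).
p(-1) = -6

A tropical monomial a ⊗ x^⊗i evaluates to a + i · x. Evaluating each term at x = -1:
  Term 0 contributes 0 + 0 · -1 = 0
  Term 1 contributes 9 + 1 · -1 = 8
  Term 2 contributes -4 + 2 · -1 = -6
  Term 3 contributes 2 + 3 · -1 = -1
p(-1) = ⊕ of these = min[0, 8, -6, -1] = -6.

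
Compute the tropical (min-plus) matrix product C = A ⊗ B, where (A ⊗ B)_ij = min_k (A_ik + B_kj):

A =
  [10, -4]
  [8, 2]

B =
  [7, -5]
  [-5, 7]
A ⊗ B =
  [-9, 3]
  [-3, 3]

Apply the min-plus product entry-by-entry:
  C[0][0] = min over k of (A[0][0] + B[0][0] = 10 + 7 = 17, A[0][1] + B[1][0] = -4 + -5 = -9) = -9 (attained at k = 1)
  C[0][1] = min over k of (A[0][0] + B[0][1] = 10 + -5 = 5, A[0][1] + B[1][1] = -4 + 7 = 3) = 3 (attained at k = 1)
  C[1][0] = min over k of (A[1][0] + B[0][0] = 8 + 7 = 15, A[1][1] + B[1][0] = 2 + -5 = -3) = -3 (attained at k = 1)
  C[1][1] = min over k of (A[1][0] + B[0][1] = 8 + -5 = 3, A[1][1] + B[1][1] = 2 + 7 = 9) = 3 (attained at k = 0)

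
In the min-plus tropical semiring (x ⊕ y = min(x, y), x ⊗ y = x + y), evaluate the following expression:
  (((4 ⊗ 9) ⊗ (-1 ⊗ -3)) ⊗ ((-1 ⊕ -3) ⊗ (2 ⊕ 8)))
(((4 ⊗ 9) ⊗ (-1 ⊗ -3)) ⊗ ((-1 ⊕ -3) ⊗ (2 ⊕ 8))) = 8

Expand innermost to outermost. Recall ⊕ takes the minimum of its arguments and ⊗ takes their sum. Working out the expression (((4 ⊗ 9) ⊗ (-1 ⊗ -3)) ⊗ ((-1 ⊕ -3) ⊗ (2 ⊕ 8))) gives 8.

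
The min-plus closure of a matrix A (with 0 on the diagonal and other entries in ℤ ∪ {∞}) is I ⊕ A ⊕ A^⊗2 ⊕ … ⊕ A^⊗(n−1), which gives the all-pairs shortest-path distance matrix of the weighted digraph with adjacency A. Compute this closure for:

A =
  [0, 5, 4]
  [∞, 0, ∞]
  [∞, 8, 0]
Closure =
  [0, 5, 4]
  [∞, 0, ∞]
  [∞, 8, 0]

This is the Floyd-Warshall all-pairs shortest-path computation. For each intermediate vertex k = 0, 1, …, 2, update dist[i][j] ← min(dist[i][j], dist[i][k] + dist[k][j]). The final matrix gives, for each (i, j), the minimum total weight of any directed path from i to j (possibly empty when i = j).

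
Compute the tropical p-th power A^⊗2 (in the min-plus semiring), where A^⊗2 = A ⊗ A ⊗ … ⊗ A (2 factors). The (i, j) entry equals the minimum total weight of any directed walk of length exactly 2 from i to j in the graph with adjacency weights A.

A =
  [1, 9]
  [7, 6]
A^⊗2 =
  [2, 10]
  [8, 12]

Each entry (A^⊗2)_ij equals the minimum over all length-2 walks i = v_0 → v_1 → … → v_2 = j of Σ_t A[v_t][v_{t+1}]. For example, for (i, j) = (0, 1) we minimise over 2 possible intermediate vertex sequences; the minimum is 10, attained along the walk 0 → 0 → 1.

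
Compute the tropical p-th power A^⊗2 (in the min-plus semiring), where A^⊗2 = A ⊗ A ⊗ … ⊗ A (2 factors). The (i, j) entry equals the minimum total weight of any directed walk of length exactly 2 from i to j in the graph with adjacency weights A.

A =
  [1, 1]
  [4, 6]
A^⊗2 =
  [2, 2]
  [5, 5]

Each entry (A^⊗2)_ij equals the minimum over all length-2 walks i = v_0 → v_1 → … → v_2 = j of Σ_t A[v_t][v_{t+1}]. For example, for (i, j) = (0, 1) we minimise over 2 possible intermediate vertex sequences; the minimum is 2, attained along the walk 0 → 0 → 1.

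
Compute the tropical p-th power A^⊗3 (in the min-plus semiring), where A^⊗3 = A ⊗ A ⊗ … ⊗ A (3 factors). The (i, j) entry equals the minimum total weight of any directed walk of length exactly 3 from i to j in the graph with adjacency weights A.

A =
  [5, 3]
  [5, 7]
A^⊗3 =
  [13, 11]
  [13, 13]

Each entry (A^⊗3)_ij equals the minimum over all length-3 walks i = v_0 → v_1 → … → v_3 = j of Σ_t A[v_t][v_{t+1}]. For example, for (i, j) = (0, 1) we minimise over 4 possible intermediate vertex sequences; the minimum is 11, attained along the walk 0 → 1 → 0 → 1.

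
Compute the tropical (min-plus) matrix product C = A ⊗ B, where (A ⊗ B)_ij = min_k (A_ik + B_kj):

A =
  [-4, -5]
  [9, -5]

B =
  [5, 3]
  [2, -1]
A ⊗ B =
  [-3, -6]
  [-3, -6]

Apply the min-plus product entry-by-entry:
  C[0][0] = min over k of (A[0][0] + B[0][0] = -4 + 5 = 1, A[0][1] + B[1][0] = -5 + 2 = -3) = -3 (attained at k = 1)
  C[0][1] = min over k of (A[0][0] + B[0][1] = -4 + 3 = -1, A[0][1] + B[1][1] = -5 + -1 = -6) = -6 (attained at k = 1)
  C[1][0] = min over k of (A[1][0] + B[0][0] = 9 + 5 = 14, A[1][1] + B[1][0] = -5 + 2 = -3) = -3 (attained at k = 1)
  C[1][1] = min over k of (A[1][0] + B[0][1] = 9 + 3 = 12, A[1][1] + B[1][1] = -5 + -1 = -6) = -6 (attained at k = 1)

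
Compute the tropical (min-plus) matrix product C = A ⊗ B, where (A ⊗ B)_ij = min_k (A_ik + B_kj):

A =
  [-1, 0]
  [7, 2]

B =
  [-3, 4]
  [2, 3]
A ⊗ B =
  [-4, 3]
  [4, 5]

Apply the min-plus product entry-by-entry:
  C[0][0] = min over k of (A[0][0] + B[0][0] = -1 + -3 = -4, A[0][1] + B[1][0] = 0 + 2 = 2) = -4 (attained at k = 0)
  C[0][1] = min over k of (A[0][0] + B[0][1] = -1 + 4 = 3, A[0][1] + B[1][1] = 0 + 3 = 3) = 3 (attained at k = 0)
  C[1][0] = min over k of (A[1][0] + B[0][0] = 7 + -3 = 4, A[1][1] + B[1][0] = 2 + 2 = 4) = 4 (attained at k = 0)
  C[1][1] = min over k of (A[1][0] + B[0][1] = 7 + 4 = 11, A[1][1] + B[1][1] = 2 + 3 = 5) = 5 (attained at k = 1)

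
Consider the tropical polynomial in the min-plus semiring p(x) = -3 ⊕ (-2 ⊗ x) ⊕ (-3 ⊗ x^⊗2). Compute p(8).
p(8) = -3

A tropical monomial a ⊗ x^⊗i evaluates to a + i · x. Evaluating each term at x = 8:
  Term 0 contributes -3 + 0 · 8 = -3
  Term 1 contributes -2 + 1 · 8 = 6
  Term 2 contributes -3 + 2 · 8 = 13
p(8) = ⊕ of these = min[-3, 6, 13] = -3.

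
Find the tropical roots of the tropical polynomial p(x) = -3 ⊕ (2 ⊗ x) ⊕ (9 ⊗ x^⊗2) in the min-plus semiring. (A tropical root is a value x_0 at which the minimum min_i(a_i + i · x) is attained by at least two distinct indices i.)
Roots: {-7, -5}

Each tropical root is a break point of the lower envelope of the lines y = a_i + i · x (there are 3 lines, with slopes 0, 1, ..., 2). Only the lines that attain the minimum somewhere contribute to roots; other lines are dominated. Here the surviving (envelope) indices are i = 2, i = 1, i = 0.
Intersections between consecutive envelope lines give the roots: for adjacent envelope indices i < j the intersection is x = (a_i − a_j) / (j − i). Reading off the sorted break points: {-7, -5}.
Verification: at each break x_0, at least two indices attain the minimum of min_i(a_i + i · x_0).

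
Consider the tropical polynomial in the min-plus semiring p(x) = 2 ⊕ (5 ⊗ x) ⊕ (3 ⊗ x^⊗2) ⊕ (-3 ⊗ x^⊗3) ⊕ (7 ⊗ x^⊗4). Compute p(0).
p(0) = -3

A tropical monomial a ⊗ x^⊗i evaluates to a + i · x. Evaluating each term at x = 0:
  Term 0 contributes 2 + 0 · 0 = 2
  Term 1 contributes 5 + 1 · 0 = 5
  Term 2 contributes 3 + 2 · 0 = 3
  Term 3 contributes -3 + 3 · 0 = -3
  Term 4 contributes 7 + 4 · 0 = 7
p(0) = ⊕ of these = min[2, 5, 3, -3, 7] = -3.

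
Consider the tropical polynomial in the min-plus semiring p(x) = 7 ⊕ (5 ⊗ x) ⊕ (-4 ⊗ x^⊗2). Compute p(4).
p(4) = 4

A tropical monomial a ⊗ x^⊗i evaluates to a + i · x. Evaluating each term at x = 4:
  Term 0 contributes 7 + 0 · 4 = 7
  Term 1 contributes 5 + 1 · 4 = 9
  Term 2 contributes -4 + 2 · 4 = 4
p(4) = ⊕ of these = min[7, 9, 4] = 4.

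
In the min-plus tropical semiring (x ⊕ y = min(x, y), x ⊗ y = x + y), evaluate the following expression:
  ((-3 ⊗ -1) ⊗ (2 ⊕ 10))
((-3 ⊗ -1) ⊗ (2 ⊕ 10)) = -2

Expand innermost to outermost. Recall ⊕ takes the minimum of its arguments and ⊗ takes their sum. Working out the expression ((-3 ⊗ -1) ⊗ (2 ⊕ 10)) gives -2.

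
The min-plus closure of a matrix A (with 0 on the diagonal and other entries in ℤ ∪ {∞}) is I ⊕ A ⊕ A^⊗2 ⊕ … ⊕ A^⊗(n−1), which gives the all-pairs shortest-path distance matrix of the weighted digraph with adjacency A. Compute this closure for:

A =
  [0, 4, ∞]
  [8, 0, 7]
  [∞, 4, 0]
Closure =
  [0, 4, 11]
  [8, 0, 7]
  [12, 4, 0]

This is the Floyd-Warshall all-pairs shortest-path computation. For each intermediate vertex k = 0, 1, …, 2, update dist[i][j] ← min(dist[i][j], dist[i][k] + dist[k][j]). The final matrix gives, for each (i, j), the minimum total weight of any directed path from i to j (possibly empty when i = j).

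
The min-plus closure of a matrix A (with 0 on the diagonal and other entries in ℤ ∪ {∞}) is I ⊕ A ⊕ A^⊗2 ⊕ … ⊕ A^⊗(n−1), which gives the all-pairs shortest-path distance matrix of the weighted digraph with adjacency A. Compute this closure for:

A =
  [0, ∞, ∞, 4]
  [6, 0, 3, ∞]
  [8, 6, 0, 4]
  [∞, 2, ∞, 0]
Closure =
  [0, 6, 9, 4]
  [6, 0, 3, 7]
  [8, 6, 0, 4]
  [8, 2, 5, 0]

This is the Floyd-Warshall all-pairs shortest-path computation. For each intermediate vertex k = 0, 1, …, 3, update dist[i][j] ← min(dist[i][j], dist[i][k] + dist[k][j]). The final matrix gives, for each (i, j), the minimum total weight of any directed path from i to j (possibly empty when i = j).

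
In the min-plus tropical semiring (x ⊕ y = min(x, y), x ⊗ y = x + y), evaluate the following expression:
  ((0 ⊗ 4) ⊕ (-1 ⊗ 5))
((0 ⊗ 4) ⊕ (-1 ⊗ 5)) = 4

Expand innermost to outermost. Recall ⊕ takes the minimum of its arguments and ⊗ takes their sum. Working out the expression ((0 ⊗ 4) ⊕ (-1 ⊗ 5)) gives 4.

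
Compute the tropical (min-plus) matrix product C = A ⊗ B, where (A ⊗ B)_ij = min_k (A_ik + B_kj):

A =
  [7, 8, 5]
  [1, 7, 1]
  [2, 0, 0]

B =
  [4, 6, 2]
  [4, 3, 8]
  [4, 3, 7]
A ⊗ B =
  [9, 8, 9]
  [5, 4, 3]
  [4, 3, 4]

Apply the min-plus product entry-by-entry:
  C[0][0] = min over k of (A[0][0] + B[0][0] = 7 + 4 = 11, A[0][1] + B[1][0] = 8 + 4 = 12, A[0][2] + B[2][0] = 5 + 4 = 9) = 9 (attained at k = 2)
  C[0][1] = min over k of (A[0][0] + B[0][1] = 7 + 6 = 13, A[0][1] + B[1][1] = 8 + 3 = 11, A[0][2] + B[2][1] = 5 + 3 = 8) = 8 (attained at k = 2)
  C[0][2] = min over k of (A[0][0] + B[0][2] = 7 + 2 = 9, A[0][1] + B[1][2] = 8 + 8 = 16, A[0][2] + B[2][2] = 5 + 7 = 12) = 9 (attained at k = 0)
  C[1][0] = min over k of (A[1][0] + B[0][0] = 1 + 4 = 5, A[1][1] + B[1][0] = 7 + 4 = 11, A[1][2] + B[2][0] = 1 + 4 = 5) = 5 (attained at k = 0)
  C[1][1] = min over k of (A[1][0] + B[0][1] = 1 + 6 = 7, A[1][1] + B[1][1] = 7 + 3 = 10, A[1][2] + B[2][1] = 1 + 3 = 4) = 4 (attained at k = 2)
  C[1][2] = min over k of (A[1][0] + B[0][2] = 1 + 2 = 3, A[1][1] + B[1][2] = 7 + 8 = 15, A[1][2] + B[2][2] = 1 + 7 = 8) = 3 (attained at k = 0)
  C[2][0] = min over k of (A[2][0] + B[0][0] = 2 + 4 = 6, A[2][1] + B[1][0] = 0 + 4 = 4, A[2][2] + B[2][0] = 0 + 4 = 4) = 4 (attained at k = 1)
  C[2][1] = min over k of (A[2][0] + B[0][1] = 2 + 6 = 8, A[2][1] + B[1][1] = 0 + 3 = 3, A[2][2] + B[2][1] = 0 + 3 = 3) = 3 (attained at k = 1)
  C[2][2] = min over k of (A[2][0] + B[0][2] = 2 + 2 = 4, A[2][1] + B[1][2] = 0 + 8 = 8, A[2][2] + B[2][2] = 0 + 7 = 7) = 4 (attained at k = 0)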